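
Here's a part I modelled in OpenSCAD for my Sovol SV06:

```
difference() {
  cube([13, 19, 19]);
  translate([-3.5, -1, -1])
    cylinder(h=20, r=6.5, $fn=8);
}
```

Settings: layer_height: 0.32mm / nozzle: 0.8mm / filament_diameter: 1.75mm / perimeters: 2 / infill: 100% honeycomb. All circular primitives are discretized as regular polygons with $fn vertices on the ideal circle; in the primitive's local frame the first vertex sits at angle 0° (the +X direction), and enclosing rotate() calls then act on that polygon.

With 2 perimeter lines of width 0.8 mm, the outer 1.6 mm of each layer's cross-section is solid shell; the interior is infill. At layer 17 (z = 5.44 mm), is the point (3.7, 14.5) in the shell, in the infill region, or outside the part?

infill

At z = 5.44 mm: the 13×19 cube contributes its full rectangle; the cylinder at (-3.5, -1): section is a regular 8-gon, circumradius r=6.5; After the difference (first − rest): starting from the 13×19 cube, the r=6.5 cylinder at (-3.5, -1) partially overlaps it — only the 6.87 mm² overlap (of its 119.50 mm²) is removed, clipping the outline — 1 connected region. Overall, the cross-section is a single solid region. The nearest boundary edge runs (0.00, 4.05)→(0.00, 19.00); distance from the point to it = 3.70 mm. The point is inside the cross-section and 3.70 mm from the nearest boundary — more than the 1.6 mm shell width (2 × 0.8), so it's in the infill interior.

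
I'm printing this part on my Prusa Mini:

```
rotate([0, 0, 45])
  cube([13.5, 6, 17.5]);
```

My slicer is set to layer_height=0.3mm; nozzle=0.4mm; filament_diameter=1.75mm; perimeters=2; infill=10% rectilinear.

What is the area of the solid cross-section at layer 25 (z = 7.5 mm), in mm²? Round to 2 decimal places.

81.00 mm²

At z = 7.5 mm: the cube is present — its section is the full 13.5×6 rectangle (area 81.00 mm²); (rotated 45° about Z; rotation is an isometry so areas/perimeters/island counts are preserved). Overall, the cross-section is a single solid region. Net area = 81.00 mm².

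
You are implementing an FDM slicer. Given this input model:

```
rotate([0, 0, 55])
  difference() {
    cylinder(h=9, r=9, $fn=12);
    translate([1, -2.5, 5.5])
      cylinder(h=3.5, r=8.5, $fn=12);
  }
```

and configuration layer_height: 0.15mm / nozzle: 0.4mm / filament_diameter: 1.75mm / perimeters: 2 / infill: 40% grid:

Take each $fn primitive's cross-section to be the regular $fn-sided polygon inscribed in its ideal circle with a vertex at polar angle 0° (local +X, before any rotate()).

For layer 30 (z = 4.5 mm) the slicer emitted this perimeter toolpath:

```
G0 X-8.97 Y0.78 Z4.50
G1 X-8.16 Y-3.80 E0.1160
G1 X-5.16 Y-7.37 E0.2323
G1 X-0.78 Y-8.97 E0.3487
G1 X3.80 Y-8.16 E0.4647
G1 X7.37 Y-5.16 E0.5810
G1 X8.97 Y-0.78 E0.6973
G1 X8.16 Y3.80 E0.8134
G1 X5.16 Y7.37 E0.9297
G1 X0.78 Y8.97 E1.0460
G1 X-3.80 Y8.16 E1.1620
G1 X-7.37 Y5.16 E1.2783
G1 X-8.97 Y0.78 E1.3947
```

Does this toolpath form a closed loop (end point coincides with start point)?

yes

Start point (G0): (-8.97, 0.78). End point (last G1): the path returns to the start — closed.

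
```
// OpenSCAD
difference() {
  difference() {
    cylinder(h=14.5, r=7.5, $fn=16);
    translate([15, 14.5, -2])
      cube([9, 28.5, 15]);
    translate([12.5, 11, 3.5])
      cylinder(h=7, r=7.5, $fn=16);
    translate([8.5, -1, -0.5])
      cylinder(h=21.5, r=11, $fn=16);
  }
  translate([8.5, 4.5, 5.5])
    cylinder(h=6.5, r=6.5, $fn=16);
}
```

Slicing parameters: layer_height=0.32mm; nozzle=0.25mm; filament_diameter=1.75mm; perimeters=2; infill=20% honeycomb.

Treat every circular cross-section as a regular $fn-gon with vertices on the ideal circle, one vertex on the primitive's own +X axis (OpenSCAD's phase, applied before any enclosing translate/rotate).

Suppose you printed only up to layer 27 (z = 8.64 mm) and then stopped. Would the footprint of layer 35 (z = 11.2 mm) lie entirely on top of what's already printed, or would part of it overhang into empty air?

Compare the two slices. At z = 8.64: the r=7.5 cylinder gives a regular 16-gon of circumradius 7.5 (constant along its height) (area = (16/2)·7.500²·sin(360°/16) = 172.21 mm²); the 9×28.5 cube at (15, 14.5) contributes its full rectangle (area 256.50 mm²); the r=7.5 cylinder at (12.5, 11) contributes a regular 16-gon of circumradius 7.5 (area = (16/2)·7.500²·sin(360°/16) = 172.21 mm²); the r=11 cylinder at (8.5, -1) gives a regular 16-gon of circumradius 11 (constant along its height) (area = (16/2)·11.000²·sin(360°/16) = 370.44 mm²); After the difference (first − rest): starting from the r=7.5 cylinder (172.21 mm²), the 9×28.5 cube at (15, 14.5) misses the remaining region (no effect); the r=7.5 cylinder at (12.5, 11) misses the remaining region (no effect); the r=11 cylinder at (8.5, -1) partially overlaps it — only the 106.70 mm² overlap (of its 370.44 mm²) is removed, clipping the outline — area = 65.51 mm²; the r=6.5 cylinder at (8.5, 4.5) contributes a regular 16-gon of circumradius 6.5 (area = (16/2)·6.500²·sin(360°/16) = 129.35 mm²); Subtracting the remaining from the first: starting from the result so far (65.51 mm²), the r=6.5 cylinder at (8.5, 4.5) misses the remaining region (no effect) — area = 65.51 mm². At z = 11.2: the r=7.5 cylinder contributes a regular 16-gon of circumradius 7.5 (area = (16/2)·7.500²·sin(360°/16) = 172.21 mm²); the 9×28.5 cube at (15, 14.5) contributes its full rectangle (area 256.50 mm²); the cylinder at (12.5, 11) is not intersected at this z (z outside [3.5, 10.5]); the r=11 cylinder at (8.5, -1) gives a regular 16-gon of circumradius 11 (constant along its height) (area = (16/2)·11.000²·sin(360°/16) = 370.44 mm²); Subtracting the remaining from the first: starting from the r=7.5 cylinder (172.21 mm²), the 9×28.5 cube at (15, 14.5) misses the remaining region (no effect); the r=11 cylinder at (8.5, -1) partially overlaps it — only the 106.70 mm² overlap (of its 370.44 mm²) is removed, clipping the outline — area = 65.51 mm²; the r=6.5 cylinder at (8.5, 4.5) gives a regular 16-gon of circumradius 6.5 (constant along its height) (area = (16/2)·6.500²·sin(360°/16) = 129.35 mm²); After the difference (first − rest): starting from that combined region (65.51 mm²), the r=6.5 cylinder at (8.5, 4.5) misses the remaining region (no effect) — area = 65.51 mm². Checking containment: the cross-section at z = 11.2 is a subset of the cross-section at z = 8.64.

entirely on top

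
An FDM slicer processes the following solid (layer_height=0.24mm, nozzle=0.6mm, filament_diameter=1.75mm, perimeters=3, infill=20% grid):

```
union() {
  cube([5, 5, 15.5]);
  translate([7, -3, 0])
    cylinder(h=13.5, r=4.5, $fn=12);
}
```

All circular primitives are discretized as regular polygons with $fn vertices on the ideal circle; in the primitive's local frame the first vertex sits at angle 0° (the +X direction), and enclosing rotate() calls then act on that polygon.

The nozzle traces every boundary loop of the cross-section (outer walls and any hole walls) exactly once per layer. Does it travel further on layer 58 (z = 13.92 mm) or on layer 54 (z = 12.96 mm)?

Layer 58 (z = 13.92): the cube (footprint 5×5) is included at this height (perimeter 20.00 mm); the cylinder at (7, -3) does not reach this height (z outside [0, 13.5]); Taking the union: only the 5×5 cube is present, so the union is just that shape — boundary = 20.00 mm. So its perimeter = 20.00 mm. Layer 54 (z = 12.96): the cube (footprint 5×5) is included at this height (perimeter 20.00 mm); the cylinder at (7, -3): section is a regular 12-gon, circumradius r=4.5 (perimeter = 2·12·4.500·sin(180°/12) = 27.95 mm); Merging all regions: the regions partially overlap (shared area 0.64 mm²), so the edge portions inside another operand are dropped and the merged outline is re-measured after clipping — boundary = 44.31 mm. So its perimeter = 44.31 mm. Layer 54 is larger (44.31 vs 20.00 mm).

layer 54 (z = 12.96 mm)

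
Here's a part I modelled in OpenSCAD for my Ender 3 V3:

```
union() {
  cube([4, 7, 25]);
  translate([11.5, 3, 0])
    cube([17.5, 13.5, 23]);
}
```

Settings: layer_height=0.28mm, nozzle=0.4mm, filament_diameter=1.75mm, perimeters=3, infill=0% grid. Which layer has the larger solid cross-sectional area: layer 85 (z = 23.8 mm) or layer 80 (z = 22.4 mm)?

Layer 85 (z = 23.8): the cube is present — its section is the full 4×7 rectangle (area 28.00 mm²); the cube at (11.5, 3) is not intersected at this z (z outside [0, 23]); Taking the union: only the 4×7 cube is present, so the union is just that shape — area = 28.00 mm². So its area = 28.00 mm². Layer 80 (z = 22.4): the cube is present — its section is the full 4×7 rectangle (area 28.00 mm²); the cube at (11.5, 3) (footprint 17.5×13.5) is included at this height (area 236.25 mm²); Taking the union: the 2 present regions are separate (no shared area or edge), so areas and boundary lengths simply add and each stays a separate island — area = 264.25 mm². So its area = 264.25 mm². Layer 80 is larger (264.25 vs 28.00 mm²).

layer 80 (z = 22.4 mm)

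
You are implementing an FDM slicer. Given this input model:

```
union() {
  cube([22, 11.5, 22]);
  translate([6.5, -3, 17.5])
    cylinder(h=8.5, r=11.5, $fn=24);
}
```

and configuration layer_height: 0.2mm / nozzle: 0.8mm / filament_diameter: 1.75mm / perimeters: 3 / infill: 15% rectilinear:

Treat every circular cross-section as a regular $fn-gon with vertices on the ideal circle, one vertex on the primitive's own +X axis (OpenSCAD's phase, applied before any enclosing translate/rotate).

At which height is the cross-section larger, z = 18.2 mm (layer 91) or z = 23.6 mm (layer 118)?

Layer 91 (z = 18.2): the cube (footprint 22×11.5) is included at this height (area 253.00 mm²); the cylinder at (6.5, -3): section is a regular 24-gon, circumradius r=11.5 (area = (24/2)·11.500²·sin(360°/24) = 410.75 mm²); Taking the union: the regions partially overlap — summed areas 663.75 mm² minus the doubly-counted overlap 119.39 mm² gives 544.35 mm² — area = 544.35 mm². So its area = 544.35 mm². Layer 118 (z = 23.6): the cube does not reach this height (z outside [0, 22]); the r=11.5 cylinder at (6.5, -3) gives a regular 24-gon of circumradius 11.5 (constant along its height) (area = (24/2)·11.500²·sin(360°/24) = 410.75 mm²); Taking the union: only the r=11.5 cylinder at (6.5, -3) is present, so the union is just that shape — area = 410.75 mm². So its area = 410.75 mm². Layer 91 is larger (544.35 vs 410.75 mm²).

layer 91 (z = 18.2 mm)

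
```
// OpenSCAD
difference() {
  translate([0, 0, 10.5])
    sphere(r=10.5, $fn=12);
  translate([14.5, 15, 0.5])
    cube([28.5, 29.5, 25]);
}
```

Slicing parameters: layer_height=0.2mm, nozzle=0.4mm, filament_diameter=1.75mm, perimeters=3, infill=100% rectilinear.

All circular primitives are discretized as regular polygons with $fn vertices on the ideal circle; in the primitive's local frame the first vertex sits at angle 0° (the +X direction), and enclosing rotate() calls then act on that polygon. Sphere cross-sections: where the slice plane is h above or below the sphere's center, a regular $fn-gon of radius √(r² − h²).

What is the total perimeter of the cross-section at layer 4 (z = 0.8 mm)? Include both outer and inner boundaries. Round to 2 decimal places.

At z = 0.8 mm: the r=10.5 sphere slices to a regular 12-gon of circumradius 4.020 (√(r²−h²) with h=9.7 from center) (perimeter = 2·12·4.020·sin(180°/12) = 24.97 mm); the cube at (14.5, 15) is present — its section is the full 28.5×29.5 rectangle (perimeter 116.00 mm); Subtracting the remaining from the first: starting from the r=10.5 sphere, the 28.5×29.5 cube at (14.5, 15) misses the remaining region (no effect) — boundary = 24.97 mm. Overall, the cross-section is a single solid region. Total boundary length (outer) = 24.97 mm.

24.97 mm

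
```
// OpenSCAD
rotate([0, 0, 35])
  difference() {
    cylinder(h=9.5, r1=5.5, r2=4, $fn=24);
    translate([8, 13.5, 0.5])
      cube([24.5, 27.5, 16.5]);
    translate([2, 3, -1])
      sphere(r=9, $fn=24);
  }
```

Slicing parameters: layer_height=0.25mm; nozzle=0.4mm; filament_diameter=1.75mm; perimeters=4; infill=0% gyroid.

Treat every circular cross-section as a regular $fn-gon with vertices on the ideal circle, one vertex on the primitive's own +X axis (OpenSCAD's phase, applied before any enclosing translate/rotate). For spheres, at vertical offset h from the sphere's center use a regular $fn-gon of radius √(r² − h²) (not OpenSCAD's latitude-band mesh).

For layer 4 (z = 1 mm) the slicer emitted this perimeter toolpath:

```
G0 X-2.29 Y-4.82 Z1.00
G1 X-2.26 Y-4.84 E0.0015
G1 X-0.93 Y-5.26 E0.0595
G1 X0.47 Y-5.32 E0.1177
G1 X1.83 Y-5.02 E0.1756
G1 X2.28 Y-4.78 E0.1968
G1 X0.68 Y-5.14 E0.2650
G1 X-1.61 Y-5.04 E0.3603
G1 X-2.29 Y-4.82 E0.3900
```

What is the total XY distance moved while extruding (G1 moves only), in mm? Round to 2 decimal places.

9.38 mm

Sum the Euclidean lengths of each G1 segment: total = 9.38 mm.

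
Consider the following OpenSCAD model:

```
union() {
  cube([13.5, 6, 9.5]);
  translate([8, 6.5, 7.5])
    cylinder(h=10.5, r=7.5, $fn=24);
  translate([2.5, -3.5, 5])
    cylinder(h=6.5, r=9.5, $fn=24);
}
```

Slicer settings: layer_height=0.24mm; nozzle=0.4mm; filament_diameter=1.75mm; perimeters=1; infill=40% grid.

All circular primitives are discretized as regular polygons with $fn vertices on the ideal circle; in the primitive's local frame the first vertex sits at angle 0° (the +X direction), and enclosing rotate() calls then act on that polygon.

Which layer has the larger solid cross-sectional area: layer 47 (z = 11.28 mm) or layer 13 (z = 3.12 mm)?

Layer 47 (z = 11.28): the cube is not intersected at this z (z outside [0, 9.5]); the r=7.5 cylinder at (8, 6.5) contributes a regular 24-gon of circumradius 7.5 (area = (24/2)·7.500²·sin(360°/24) = 174.70 mm²); the r=9.5 cylinder at (2.5, -3.5) gives a regular 24-gon of circumradius 9.5 (constant along its height) (area = (24/2)·9.500²·sin(360°/24) = 280.30 mm²); Merging all regions: the regions partially overlap — summed areas 455.00 mm² minus the doubly-counted overlap 46.80 mm² gives 408.20 mm² — area = 408.20 mm². So its area = 408.20 mm². Layer 13 (z = 3.12): the cube (footprint 13.5×6) is included at this height (area 81.00 mm²); the cylinder at (8, 6.5) is not intersected at this z (z outside [7.5, 18]); the cylinder at (2.5, -3.5) is absent (z outside [5, 11.5]); Merging all regions: only the 13.5×6 cube is present, so the union is just that shape — area = 81.00 mm². So its area = 81.00 mm². Layer 47 is larger (408.20 vs 81.00 mm²).

layer 47 (z = 11.28 mm)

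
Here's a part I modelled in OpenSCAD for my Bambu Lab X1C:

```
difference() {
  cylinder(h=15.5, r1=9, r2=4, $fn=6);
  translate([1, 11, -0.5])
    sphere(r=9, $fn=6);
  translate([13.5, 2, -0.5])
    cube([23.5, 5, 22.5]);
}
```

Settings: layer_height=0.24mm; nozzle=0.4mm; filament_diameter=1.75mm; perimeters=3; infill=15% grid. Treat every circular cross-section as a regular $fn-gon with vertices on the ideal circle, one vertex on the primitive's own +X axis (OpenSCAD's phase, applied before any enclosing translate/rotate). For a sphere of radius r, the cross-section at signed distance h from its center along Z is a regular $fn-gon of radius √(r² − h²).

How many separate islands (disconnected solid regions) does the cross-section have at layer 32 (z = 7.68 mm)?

1

At z = 7.68 mm: the cone (r1=9→r2=4) has section circumradius 6.523 here — a regular 6-gon; the r=9 sphere at (1, 11) slices to a regular 6-gon of circumradius 3.753 (√(r²−h²) with h=8.18 from center); the 23.5×5 cube at (13.5, 2) contributes its full rectangle; Taking the first minus the rest: starting from the cone, the r=9 sphere at (1, 11) misses the remaining region (no effect); the 23.5×5 cube at (13.5, 2) misses the remaining region (no effect) — 1 connected region. Overall, the cross-section is a single solid region. Island count = 1.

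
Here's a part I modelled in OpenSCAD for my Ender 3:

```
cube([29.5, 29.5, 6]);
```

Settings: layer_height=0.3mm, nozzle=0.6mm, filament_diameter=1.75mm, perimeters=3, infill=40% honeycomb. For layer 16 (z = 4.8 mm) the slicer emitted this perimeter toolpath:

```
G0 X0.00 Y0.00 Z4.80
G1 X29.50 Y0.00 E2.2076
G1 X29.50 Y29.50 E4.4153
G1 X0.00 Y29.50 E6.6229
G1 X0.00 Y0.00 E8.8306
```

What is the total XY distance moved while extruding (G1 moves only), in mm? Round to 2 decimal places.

Sum the Euclidean lengths of each G1 segment: total = 118.00 mm.

118.00 mm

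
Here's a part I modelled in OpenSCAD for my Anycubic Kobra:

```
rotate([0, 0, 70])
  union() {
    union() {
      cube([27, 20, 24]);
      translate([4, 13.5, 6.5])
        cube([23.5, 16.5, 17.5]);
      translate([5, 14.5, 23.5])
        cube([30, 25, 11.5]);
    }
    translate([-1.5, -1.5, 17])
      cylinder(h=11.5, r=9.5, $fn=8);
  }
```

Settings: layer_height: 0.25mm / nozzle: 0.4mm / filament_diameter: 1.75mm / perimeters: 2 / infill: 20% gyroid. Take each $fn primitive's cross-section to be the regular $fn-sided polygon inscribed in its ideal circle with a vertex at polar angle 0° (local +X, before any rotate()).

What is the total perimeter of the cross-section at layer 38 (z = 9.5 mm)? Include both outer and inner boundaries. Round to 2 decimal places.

115.00 mm

At z = 9.5 mm: the 27×20 cube contributes its full rectangle (perimeter 94.00 mm); the cube at (4, 13.5) is present — its section is the full 23.5×16.5 rectangle (perimeter 80.00 mm); the cube at (5, 14.5) does not reach this height (z outside [23.5, 35]); Combining (union): the regions partially overlap (shared area 149.50 mm²), so the edge portions inside another operand are dropped and the merged outline is re-measured after clipping — boundary = 115.00 mm; the cylinder at (-1.5, -1.5) is not intersected at this z (z outside [17, 28.5]); Taking the union: only that combined region is present, so the union is just that shape — boundary = 115.00 mm; (whole slice rotated 70° about Z — lengths, areas and connectivity unchanged). Overall, the cross-section is a single solid region. Total boundary length (outer) = 115.00 mm.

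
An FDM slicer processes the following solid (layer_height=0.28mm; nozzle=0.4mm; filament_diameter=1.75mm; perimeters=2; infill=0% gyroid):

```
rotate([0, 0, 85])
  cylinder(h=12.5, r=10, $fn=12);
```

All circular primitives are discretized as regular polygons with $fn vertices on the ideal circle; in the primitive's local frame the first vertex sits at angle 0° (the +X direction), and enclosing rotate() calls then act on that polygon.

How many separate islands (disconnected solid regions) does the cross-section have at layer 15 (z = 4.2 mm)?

At z = 4.2 mm: the r=10 cylinder gives a regular 12-gon of circumradius 10 (constant along its height); (rotated 85° about Z; rotation is an isometry so areas/perimeters/island counts are preserved). Overall, the cross-section is a single solid region. Island count = 1.

1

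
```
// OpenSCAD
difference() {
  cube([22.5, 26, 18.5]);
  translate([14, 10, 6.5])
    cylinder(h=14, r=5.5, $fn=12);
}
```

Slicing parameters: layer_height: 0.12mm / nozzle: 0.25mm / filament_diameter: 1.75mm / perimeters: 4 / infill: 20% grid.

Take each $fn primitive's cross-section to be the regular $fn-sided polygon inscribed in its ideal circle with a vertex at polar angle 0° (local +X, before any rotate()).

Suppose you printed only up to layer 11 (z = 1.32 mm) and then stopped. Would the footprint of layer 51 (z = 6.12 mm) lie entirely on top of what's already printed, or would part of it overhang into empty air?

Compare the two slices. At z = 1.32: the cube (footprint 22.5×26) is included at this height (area 585.00 mm²); the cylinder at (14, 10) is not intersected at this z (z outside [6.5, 20.5]); Taking the first minus the rest: none of the subtracted shapes is present at this height, so the 22.5×26 cube is unchanged — area = 585.00 mm². At z = 6.12: the cube (footprint 22.5×26) is included at this height (area 585.00 mm²); the cylinder at (14, 10) does not reach this height (z outside [6.5, 20.5]); Taking the first minus the rest: none of the subtracted shapes is present at this height, so the 22.5×26 cube is unchanged — area = 585.00 mm². Checking containment: the cross-section at z = 6.12 is a subset of the cross-section at z = 1.32.

entirely on top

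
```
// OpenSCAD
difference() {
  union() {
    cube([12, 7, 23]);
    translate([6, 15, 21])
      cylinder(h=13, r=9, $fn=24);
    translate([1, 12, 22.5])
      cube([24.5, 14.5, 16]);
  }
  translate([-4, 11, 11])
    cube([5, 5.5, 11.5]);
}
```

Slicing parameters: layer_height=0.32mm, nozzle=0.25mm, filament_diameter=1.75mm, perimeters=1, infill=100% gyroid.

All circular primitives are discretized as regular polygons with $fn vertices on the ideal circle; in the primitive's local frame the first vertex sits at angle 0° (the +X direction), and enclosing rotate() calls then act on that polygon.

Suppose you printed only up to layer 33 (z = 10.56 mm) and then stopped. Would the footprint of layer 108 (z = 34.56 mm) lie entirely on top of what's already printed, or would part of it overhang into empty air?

Compare the two slices. At z = 10.56: the cube is present — its section is the full 12×7 rectangle (area 84.00 mm²); the cylinder at (6, 15) is absent (z outside [21, 34]); the cube at (1, 12) does not reach this height (z outside [22.5, 38.5]); Taking the union: only the 12×7 cube is present, so the union is just that shape — area = 84.00 mm²; the cube at (-4, 11) is not intersected at this z (z outside [11, 22.5]); After the difference (first − rest): none of the subtracted shapes is present at this height, so that combined region is unchanged — area = 84.00 mm². At z = 34.56: the cube does not reach this height (z outside [0, 23]); the cylinder at (6, 15) is not intersected at this z (z outside [21, 34]); the cube at (1, 12) is present — its section is the full 24.5×14.5 rectangle (area 355.25 mm²); Combining (union): only the 24.5×14.5 cube at (1, 12) is present, so the union is just that shape — area = 355.25 mm²; the cube at (-4, 11) is not intersected at this z (z outside [11, 22.5]); Taking the first minus the rest: none of the subtracted shapes is present at this height, so the result so far is unchanged — area = 355.25 mm². Checking containment: at z = 34.56 the cross-section extends beyond the z = 10.56 cross-section by about 355.25 mm².

part overhangs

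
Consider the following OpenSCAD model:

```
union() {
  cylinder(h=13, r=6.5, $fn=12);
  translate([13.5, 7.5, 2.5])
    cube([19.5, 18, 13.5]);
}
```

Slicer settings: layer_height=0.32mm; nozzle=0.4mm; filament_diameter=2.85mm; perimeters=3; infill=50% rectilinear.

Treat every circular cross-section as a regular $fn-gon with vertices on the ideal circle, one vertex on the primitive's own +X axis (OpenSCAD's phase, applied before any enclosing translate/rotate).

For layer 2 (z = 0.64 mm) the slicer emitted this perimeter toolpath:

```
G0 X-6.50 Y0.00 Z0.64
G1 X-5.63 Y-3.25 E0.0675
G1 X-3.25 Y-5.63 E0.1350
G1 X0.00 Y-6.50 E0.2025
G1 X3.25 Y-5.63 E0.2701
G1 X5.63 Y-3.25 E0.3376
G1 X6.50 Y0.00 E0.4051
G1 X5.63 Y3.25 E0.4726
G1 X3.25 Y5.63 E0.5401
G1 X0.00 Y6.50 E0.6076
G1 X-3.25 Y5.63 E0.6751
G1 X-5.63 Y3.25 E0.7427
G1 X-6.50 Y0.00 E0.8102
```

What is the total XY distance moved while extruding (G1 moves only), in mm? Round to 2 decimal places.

Sum the Euclidean lengths of each G1 segment: total = 40.38 mm.

40.38 mm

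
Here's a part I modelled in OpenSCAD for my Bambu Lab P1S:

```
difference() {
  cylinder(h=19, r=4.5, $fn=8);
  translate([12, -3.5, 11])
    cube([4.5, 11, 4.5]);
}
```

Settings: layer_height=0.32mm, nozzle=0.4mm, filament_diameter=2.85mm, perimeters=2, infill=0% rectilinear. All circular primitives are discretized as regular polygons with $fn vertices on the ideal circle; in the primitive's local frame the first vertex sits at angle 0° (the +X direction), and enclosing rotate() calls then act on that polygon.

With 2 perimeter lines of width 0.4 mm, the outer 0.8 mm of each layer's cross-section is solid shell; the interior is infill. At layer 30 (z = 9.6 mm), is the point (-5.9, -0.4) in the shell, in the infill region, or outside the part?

outside

At z = 9.6 mm: the r=4.5 cylinder contributes a regular 8-gon of circumradius 4.5; the cube at (12, -3.5) is absent (z outside [11, 15.5]); Subtracting the remaining from the first: none of the subtracted shapes is present at this height, so the r=4.5 cylinder is unchanged — 1 connected region. Overall, the cross-section is a single solid region. The nearest boundary edge runs (-3.18, 3.18)→(-4.50, 0.00); distance from the point to it = 1.46 mm. The point is not inside any of the regions above, so it lies outside the cross-section (1.46 mm from the nearest boundary).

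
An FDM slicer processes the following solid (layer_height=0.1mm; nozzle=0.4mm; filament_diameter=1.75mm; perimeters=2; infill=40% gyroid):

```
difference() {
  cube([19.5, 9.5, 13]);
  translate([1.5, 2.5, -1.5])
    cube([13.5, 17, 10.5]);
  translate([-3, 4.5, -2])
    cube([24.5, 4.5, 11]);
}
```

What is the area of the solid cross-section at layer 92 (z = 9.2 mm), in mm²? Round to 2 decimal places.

At z = 9.2 mm: the cube is present — its section is the full 19.5×9.5 rectangle (area 185.25 mm²); the cube at (1.5, 2.5) does not reach this height (z outside [-1.5, 9]); the cube at (-3, 4.5) is absent (z outside [-2, 9]); After the difference (first − rest): none of the subtracted shapes is present at this height, so the 19.5×9.5 cube is unchanged — area = 185.25 mm². Overall, the cross-section is a single solid region. Net area = 185.25 mm².

185.25 mm²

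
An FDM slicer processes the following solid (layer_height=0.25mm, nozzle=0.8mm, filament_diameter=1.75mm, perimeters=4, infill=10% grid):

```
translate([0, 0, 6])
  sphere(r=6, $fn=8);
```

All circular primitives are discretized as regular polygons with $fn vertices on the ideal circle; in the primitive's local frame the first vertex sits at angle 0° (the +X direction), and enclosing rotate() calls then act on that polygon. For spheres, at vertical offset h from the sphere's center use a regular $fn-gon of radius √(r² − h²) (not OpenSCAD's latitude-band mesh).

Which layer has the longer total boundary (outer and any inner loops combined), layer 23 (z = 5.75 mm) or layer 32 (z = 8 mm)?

layer 23 (z = 5.75 mm)

Layer 23 (z = 5.75): the r=6 sphere contributes a regular 8-gon of circumradius √(6²−0.25²) = 5.995 (perimeter = 2·8·5.995·sin(180°/8) = 36.71 mm). So its perimeter = 36.71 mm. Layer 32 (z = 8): the sphere: section is a regular 8-gon, circumradius = √(r²−h²) = √(6²−2²) = 5.657 (perimeter = 2·8·5.657·sin(180°/8) = 34.64 mm). So its perimeter = 34.64 mm. Layer 23 is larger (36.71 vs 34.64 mm).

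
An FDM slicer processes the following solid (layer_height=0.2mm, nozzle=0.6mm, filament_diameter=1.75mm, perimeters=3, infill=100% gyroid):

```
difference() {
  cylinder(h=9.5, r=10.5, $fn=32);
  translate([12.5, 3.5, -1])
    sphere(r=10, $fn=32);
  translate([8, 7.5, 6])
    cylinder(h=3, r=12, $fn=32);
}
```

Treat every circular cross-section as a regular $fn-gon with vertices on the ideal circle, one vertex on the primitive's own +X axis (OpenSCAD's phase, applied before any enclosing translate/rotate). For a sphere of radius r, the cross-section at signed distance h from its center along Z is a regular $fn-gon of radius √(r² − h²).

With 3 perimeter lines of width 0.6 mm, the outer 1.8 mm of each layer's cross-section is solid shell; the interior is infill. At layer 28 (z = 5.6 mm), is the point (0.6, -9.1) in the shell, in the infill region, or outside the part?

At z = 5.6 mm: the cylinder: section is a regular 32-gon, circumradius r=10.5; the sphere at (12.5, 3.5): section is a regular 32-gon, circumradius = √(r²−h²) = √(10²−6.6²) = 7.513; the cylinder at (8, 7.5) does not reach this height (z outside [6, 9]); Subtracting the remaining from the first: starting from the r=10.5 cylinder, the r=10 sphere at (12.5, 3.5) partially overlaps it — only the 41.56 mm² overlap (of its 176.17 mm²) is removed, clipping the outline — 1 connected region. Overall, the cross-section is a single solid region. The nearest boundary edge runs (2.05, -10.30)→(-0.00, -10.50); distance from the point to it = 1.33 mm. The point is inside the cross-section, 1.33 mm from the nearest boundary — within the 1.8 mm shell band (3 × 0.6).

shell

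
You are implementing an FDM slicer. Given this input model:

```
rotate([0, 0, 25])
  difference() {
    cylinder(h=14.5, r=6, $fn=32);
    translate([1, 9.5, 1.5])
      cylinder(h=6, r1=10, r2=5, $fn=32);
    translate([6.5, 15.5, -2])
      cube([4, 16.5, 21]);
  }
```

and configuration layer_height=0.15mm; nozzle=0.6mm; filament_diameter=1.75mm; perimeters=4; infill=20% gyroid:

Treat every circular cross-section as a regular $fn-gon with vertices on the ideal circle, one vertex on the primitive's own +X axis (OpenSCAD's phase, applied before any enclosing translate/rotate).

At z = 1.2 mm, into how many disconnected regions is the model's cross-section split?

At z = 1.2 mm: the cylinder: section is a regular 32-gon, circumradius r=6; the cone at (1, 9.5) is not intersected at this z (z outside [1.5, 7.5]); the cube at (6.5, 15.5) is present — its section is the full 4×16.5 rectangle; Taking the first minus the rest: starting from the r=6 cylinder, the 4×16.5 cube at (6.5, 15.5) misses the remaining region (no effect) — 1 connected region; (whole slice rotated 25° about Z — lengths, areas and connectivity unchanged). The result has 1 disconnected region.

1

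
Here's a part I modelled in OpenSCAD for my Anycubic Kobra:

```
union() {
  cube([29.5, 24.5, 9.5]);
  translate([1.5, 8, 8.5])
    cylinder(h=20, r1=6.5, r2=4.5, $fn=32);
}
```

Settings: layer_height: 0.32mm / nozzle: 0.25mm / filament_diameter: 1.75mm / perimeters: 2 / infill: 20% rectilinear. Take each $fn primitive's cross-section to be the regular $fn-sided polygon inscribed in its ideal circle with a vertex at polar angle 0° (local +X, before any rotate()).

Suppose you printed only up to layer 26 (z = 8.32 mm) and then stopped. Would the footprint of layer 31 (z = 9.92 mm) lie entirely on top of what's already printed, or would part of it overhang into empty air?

Compare the two slices. At z = 8.32: the cube is present — its section is the full 29.5×24.5 rectangle (area 722.75 mm²); the cone at (1.5, 8) is absent (z outside [8.5, 28.5]); Merging all regions: only the 29.5×24.5 cube is present, so the union is just that shape — area = 722.75 mm². At z = 9.92: the cube does not reach this height (z outside [0, 9.5]); the cone at (1.5, 8) (r1=6.5→r2=4.5) has section circumradius 6.358 here — a regular 32-gon (area = (32/2)·6.358²·sin(360°/32) = 126.18 mm²); Combining (union): only the cone at (1.5, 8) is present, so the union is just that shape — area = 126.18 mm². Checking containment: at z = 9.92 the cross-section extends beyond the z = 8.32 cross-section by about 44.25 mm².

part overhangs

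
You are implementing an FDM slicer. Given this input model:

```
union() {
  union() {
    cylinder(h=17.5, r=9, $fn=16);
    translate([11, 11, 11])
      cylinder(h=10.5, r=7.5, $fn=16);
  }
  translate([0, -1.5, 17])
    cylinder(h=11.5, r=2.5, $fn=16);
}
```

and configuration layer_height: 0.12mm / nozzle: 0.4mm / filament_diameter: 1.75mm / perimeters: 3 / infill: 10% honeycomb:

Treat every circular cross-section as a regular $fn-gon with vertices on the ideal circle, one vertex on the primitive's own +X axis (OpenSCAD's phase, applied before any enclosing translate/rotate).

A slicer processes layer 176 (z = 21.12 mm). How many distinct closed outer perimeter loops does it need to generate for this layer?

2

At z = 21.12 mm: the cylinder is not intersected at this z (z outside [0, 17.5]); the cylinder at (11, 11): section is a regular 16-gon, circumradius r=7.5; Merging all regions: only the r=7.5 cylinder at (11, 11) is present, so the union is just that shape — 1 connected region; the r=2.5 cylinder at (0, -1.5) contributes a regular 16-gon of circumradius 2.5; Taking the union: the 2 present regions are separate (no shared area or edge), so areas and boundary lengths simply add and each stays a separate island — 2 connected regions. The result has 2 disconnected regions.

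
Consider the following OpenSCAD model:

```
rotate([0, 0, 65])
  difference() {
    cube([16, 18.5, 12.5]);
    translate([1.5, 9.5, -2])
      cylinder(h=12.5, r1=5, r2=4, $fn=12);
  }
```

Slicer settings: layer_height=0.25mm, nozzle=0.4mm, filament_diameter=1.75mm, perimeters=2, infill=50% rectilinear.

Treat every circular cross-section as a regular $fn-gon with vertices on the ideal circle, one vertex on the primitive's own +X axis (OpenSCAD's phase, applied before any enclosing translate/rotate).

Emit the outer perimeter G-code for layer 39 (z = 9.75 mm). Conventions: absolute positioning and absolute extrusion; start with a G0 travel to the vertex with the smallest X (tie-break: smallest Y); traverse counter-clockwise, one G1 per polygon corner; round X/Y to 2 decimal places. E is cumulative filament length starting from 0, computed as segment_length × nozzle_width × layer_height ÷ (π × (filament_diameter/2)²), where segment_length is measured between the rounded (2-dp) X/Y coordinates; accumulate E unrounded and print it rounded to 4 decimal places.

G0 X-16.77 Y7.82 Z9.75
G1 X-11.93 Y5.56 E0.2221
G1 X-11.66 Y7.09 E0.2867
G1 X-10.30 Y8.70 E0.3743
G1 X-8.33 Y9.42 E0.4615
G1 X-6.26 Y9.05 E0.5489
G1 X-4.65 Y7.70 E0.6363
G1 X-3.93 Y5.73 E0.7235
G1 X-4.30 Y3.66 E0.8109
G1 X-5.29 Y2.47 E0.8753
G1 X0.00 Y0.00 E1.1180
G1 X6.76 Y14.50 E1.7831
G1 X-10.00 Y22.32 E2.5520
G1 X-16.77 Y7.82 E3.2173

At z = 9.75 mm: the cube is present — its section is the full 16×18.5 rectangle; the cone at (1.5, 9.5) contributes a regular 12-gon of circumradius 4.060 (interpolated between r1=5 and r2=4 at t=0.940); After the difference (first − rest): starting from the 16×18.5 cube, the cone at (1.5, 9.5) partially overlaps it — only the 36.30 mm² overlap (of its 49.45 mm²) is removed, clipping the outline — 1 connected region; (rotated 65° about Z; rotation is an isometry so areas/perimeters/island counts are preserved). The outline is a single polygon with 13 vertices. Extrusion per mm of travel: 0.4 × 0.25 / (π × 0.875²) = 0.041575. Accumulating E over each segment gives final E = 3.2173.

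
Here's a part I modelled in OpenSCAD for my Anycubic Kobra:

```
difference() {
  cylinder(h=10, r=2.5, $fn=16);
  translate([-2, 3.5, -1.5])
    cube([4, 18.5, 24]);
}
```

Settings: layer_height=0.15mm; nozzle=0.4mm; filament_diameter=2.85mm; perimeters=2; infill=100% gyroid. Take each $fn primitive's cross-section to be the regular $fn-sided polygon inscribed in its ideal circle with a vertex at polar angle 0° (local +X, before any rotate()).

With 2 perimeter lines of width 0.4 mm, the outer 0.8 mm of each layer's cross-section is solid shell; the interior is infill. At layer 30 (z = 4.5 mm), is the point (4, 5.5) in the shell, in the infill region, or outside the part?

At z = 4.5 mm: the cylinder: section is a regular 16-gon, circumradius r=2.5; the cube at (-2, 3.5) is present — its section is the full 4×18.5 rectangle; After the difference (first − rest): starting from the r=2.5 cylinder, the 4×18.5 cube at (-2, 3.5) misses the remaining region (no effect) — 1 connected region. Overall, the cross-section is a single solid region. The nearest boundary edge runs (0.96, 2.31)→(1.77, 1.77); distance from the point to it = 4.34 mm. The point is not inside any of the regions above, so it lies outside the cross-section (4.34 mm from the nearest boundary).

outside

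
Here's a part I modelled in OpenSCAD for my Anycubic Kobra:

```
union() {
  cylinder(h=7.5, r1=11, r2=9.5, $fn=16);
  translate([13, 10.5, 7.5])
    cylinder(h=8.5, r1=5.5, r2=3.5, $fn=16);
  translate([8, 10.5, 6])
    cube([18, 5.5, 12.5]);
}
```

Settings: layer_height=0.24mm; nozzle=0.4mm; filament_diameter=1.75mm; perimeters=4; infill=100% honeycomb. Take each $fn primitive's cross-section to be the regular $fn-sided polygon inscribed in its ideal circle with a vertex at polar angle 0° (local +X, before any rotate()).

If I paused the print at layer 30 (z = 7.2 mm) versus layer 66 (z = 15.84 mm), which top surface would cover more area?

layer 30 (z = 7.2 mm)

Layer 30 (z = 7.2): the cone contributes a regular 16-gon of circumradius 9.560 (interpolated between r1=11 and r2=9.5 at t=0.960) (area = (16/2)·9.560²·sin(360°/16) = 279.80 mm²); the cone at (13, 10.5) is absent (z outside [7.5, 16]); the cube at (8, 10.5) is present — its section is the full 18×5.5 rectangle (area 99.00 mm²); Combining (union): the 2 present regions are separate (no shared area or edge), so areas and boundary lengths simply add and each stays a separate island — area = 378.80 mm². So its area = 378.80 mm². Layer 66 (z = 15.84): the cone is not intersected at this z (z outside [0, 7.5]); the cone at (13, 10.5): at t=0.981 of its height the radius interpolates to r₁+(r₂−r₁)t = 3.538, giving a regular 16-gon of that circumradius (area = (16/2)·3.538²·sin(360°/16) = 38.31 mm²); the 18×5.5 cube at (8, 10.5) contributes its full rectangle (area 99.00 mm²); Merging all regions: the regions partially overlap — summed areas 137.31 mm² minus the doubly-counted overlap 19.16 mm² gives 118.16 mm² — area = 118.16 mm². So its area = 118.16 mm². Layer 30 is larger (378.80 vs 118.16 mm²).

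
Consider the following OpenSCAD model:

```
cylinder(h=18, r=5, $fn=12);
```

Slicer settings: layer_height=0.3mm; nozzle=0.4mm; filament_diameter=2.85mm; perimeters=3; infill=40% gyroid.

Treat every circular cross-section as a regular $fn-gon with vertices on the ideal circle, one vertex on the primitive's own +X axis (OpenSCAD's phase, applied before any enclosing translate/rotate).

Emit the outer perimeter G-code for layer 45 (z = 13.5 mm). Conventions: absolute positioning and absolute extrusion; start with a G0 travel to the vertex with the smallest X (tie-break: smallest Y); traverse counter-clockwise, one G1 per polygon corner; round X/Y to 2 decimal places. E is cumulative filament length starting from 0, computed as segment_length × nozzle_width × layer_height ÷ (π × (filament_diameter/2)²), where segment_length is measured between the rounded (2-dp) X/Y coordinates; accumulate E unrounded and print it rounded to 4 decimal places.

At z = 13.5 mm: the cylinder: section is a regular 12-gon, circumradius r=5. The outline is a single polygon with 12 vertices. Extrusion per mm of travel: 0.4 × 0.3 / (π × 1.425²) = 0.018811. Accumulating E over each segment gives final E = 0.5842.

G0 X-5.00 Y0.00 Z13.50
G1 X-4.33 Y-2.50 E0.0487
G1 X-2.50 Y-4.33 E0.0974
G1 X0.00 Y-5.00 E0.1461
G1 X2.50 Y-4.33 E0.1947
G1 X4.33 Y-2.50 E0.2434
G1 X5.00 Y0.00 E0.2921
G1 X4.33 Y2.50 E0.3408
G1 X2.50 Y4.33 E0.3895
G1 X0.00 Y5.00 E0.4382
G1 X-2.50 Y4.33 E0.4868
G1 X-4.33 Y2.50 E0.5355
G1 X-5.00 Y0.00 E0.5842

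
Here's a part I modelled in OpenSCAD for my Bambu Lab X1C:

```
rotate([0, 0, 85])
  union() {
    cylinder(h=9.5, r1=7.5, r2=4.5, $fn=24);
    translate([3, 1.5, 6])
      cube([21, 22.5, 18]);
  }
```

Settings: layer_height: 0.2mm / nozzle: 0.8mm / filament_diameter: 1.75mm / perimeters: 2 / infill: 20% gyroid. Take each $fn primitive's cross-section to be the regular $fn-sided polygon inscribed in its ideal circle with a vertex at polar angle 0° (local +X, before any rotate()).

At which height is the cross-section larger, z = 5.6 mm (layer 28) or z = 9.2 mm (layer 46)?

layer 46 (z = 9.2 mm)

Layer 28 (z = 5.6): the cone (r1=7.5→r2=4.5) has section circumradius 5.732 here — a regular 24-gon (area = (24/2)·5.732²·sin(360°/24) = 102.03 mm²); the cube at (3, 1.5) is not intersected at this z (z outside [6, 24]); Merging all regions: only the cone is present, so the union is just that shape — area = 102.03 mm²; (whole slice rotated 85° about Z — lengths, areas and connectivity unchanged). So its area = 102.03 mm². Layer 46 (z = 9.2): the cone (r1=7.5→r2=4.5) has section circumradius 4.595 here — a regular 24-gon (area = (24/2)·4.595²·sin(360°/24) = 65.57 mm²); the 21×22.5 cube at (3, 1.5) contributes its full rectangle (area 472.50 mm²); Combining (union): the regions partially overlap — summed areas 538.07 mm² minus the doubly-counted overlap 1.52 mm² gives 536.55 mm² — area = 536.55 mm²; (rotated 85° about Z; rotation is an isometry so areas/perimeters/island counts are preserved). So its area = 536.55 mm². Layer 46 is larger (536.55 vs 102.03 mm²).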